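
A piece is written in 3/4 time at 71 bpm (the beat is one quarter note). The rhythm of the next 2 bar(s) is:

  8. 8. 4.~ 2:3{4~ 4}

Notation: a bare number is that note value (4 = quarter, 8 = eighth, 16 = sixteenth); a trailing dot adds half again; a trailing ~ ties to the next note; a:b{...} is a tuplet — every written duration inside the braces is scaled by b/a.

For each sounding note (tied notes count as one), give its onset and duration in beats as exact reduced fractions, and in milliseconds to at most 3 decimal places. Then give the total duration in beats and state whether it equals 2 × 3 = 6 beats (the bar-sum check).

1) 0.0ms=0b +633.803ms=3/4b
2) 633.803ms=3/4b +633.803ms=3/4b
3) 1267.606ms=3/2b +3802.817ms=9/2b
Σ=6b of 6 (71bpm 3/4) — PASS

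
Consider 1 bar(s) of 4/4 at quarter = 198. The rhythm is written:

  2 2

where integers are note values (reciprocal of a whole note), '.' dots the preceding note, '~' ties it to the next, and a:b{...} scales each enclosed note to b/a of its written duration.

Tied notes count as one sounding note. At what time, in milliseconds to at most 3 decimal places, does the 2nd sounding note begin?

note 2 onset = 2b = 606.061ms

1. 0.0ms @ 0 + 606.061ms (2)
2. 606.061ms @ 2 + 606.061ms (2)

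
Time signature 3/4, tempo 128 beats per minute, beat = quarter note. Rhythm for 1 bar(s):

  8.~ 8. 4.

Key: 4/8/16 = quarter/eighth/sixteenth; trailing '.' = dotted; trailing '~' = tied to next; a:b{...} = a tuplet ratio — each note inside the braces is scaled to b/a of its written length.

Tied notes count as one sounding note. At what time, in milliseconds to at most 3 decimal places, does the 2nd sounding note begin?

note 2 onset = 3/2b = 703.125ms

1. 0.0ms @ 0 + 703.125ms (3/2)
2. 703.125ms @ 3/2 + 703.125ms (3/2)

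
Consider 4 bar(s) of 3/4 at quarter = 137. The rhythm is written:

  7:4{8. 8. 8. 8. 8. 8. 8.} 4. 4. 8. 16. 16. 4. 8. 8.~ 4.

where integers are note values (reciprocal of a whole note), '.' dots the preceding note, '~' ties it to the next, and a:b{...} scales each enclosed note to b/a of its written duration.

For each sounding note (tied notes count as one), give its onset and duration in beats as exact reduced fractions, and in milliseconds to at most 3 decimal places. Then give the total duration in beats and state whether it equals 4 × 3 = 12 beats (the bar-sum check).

1) 0.0ms=0b +187.696ms=3/7b
2) 187.696ms=3/7b +187.696ms=3/7b
3) 375.391ms=6/7b +187.696ms=3/7b
4) 563.087ms=9/7b +187.696ms=3/7b
5) 750.782ms=12/7b +187.696ms=3/7b
6) 938.478ms=15/7b +187.696ms=3/7b
7) 1126.173ms=18/7b +187.696ms=3/7b
8) 1313.869ms=3b +656.934ms=3/2b
9) 1970.803ms=9/2b +656.934ms=3/2b
10) 2627.737ms=6b +328.467ms=3/4b
11) 2956.204ms=27/4b +164.234ms=3/8b
12) 3120.438ms=57/8b +164.234ms=3/8b
13) 3284.672ms=15/2b +656.934ms=3/2b
14) 3941.606ms=9b +328.467ms=3/4b
15) 4270.073ms=39/4b +985.401ms=9/4b
Σ=12b of 12 (137bpm 3/4) — PASS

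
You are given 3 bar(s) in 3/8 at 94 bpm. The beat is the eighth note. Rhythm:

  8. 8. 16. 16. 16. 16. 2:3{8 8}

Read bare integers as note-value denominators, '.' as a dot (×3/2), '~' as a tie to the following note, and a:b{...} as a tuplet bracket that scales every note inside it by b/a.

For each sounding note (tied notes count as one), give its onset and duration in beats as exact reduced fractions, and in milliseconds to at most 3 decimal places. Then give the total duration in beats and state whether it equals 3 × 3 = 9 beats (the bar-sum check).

1) 0.0ms=0b +957.447ms=3/2b
2) 957.447ms=3/2b +957.447ms=3/2b
3) 1914.894ms=3b +478.723ms=3/4b
4) 2393.617ms=15/4b +478.723ms=3/4b
5) 2872.34ms=9/2b +478.723ms=3/4b
6) 3351.064ms=21/4b +478.723ms=3/4b
7) 3829.787ms=6b +957.447ms=3/2b
8) 4787.234ms=15/2b +957.447ms=3/2b
Σ=9b of 9 (94bpm 3/8) — PASS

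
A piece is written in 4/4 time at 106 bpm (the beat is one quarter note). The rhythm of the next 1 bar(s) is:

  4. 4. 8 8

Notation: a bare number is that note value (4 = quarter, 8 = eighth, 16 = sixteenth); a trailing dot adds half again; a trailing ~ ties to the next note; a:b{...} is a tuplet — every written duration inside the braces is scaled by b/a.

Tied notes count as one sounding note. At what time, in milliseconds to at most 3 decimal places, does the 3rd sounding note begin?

note 3 onset = 3b = 1698.113ms

1. 0.0ms @ 0 + 849.057ms (3/2)
2. 849.057ms @ 3/2 + 849.057ms (3/2)
3. 1698.113ms @ 3 + 283.019ms (1/2)
4. 1981.132ms @ 7/2 + 283.019ms (1/2)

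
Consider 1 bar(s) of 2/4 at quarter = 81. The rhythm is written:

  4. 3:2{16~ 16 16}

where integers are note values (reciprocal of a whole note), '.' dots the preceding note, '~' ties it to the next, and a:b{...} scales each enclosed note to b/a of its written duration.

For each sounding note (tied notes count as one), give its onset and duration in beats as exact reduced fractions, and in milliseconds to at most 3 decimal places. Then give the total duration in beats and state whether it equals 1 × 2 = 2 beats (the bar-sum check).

1) 0.0ms=0b +1111.111ms=3/2b
2) 1111.111ms=3/2b +246.914ms=1/3b
3) 1358.025ms=11/6b +123.457ms=1/6b
Σ=2b of 2 (81bpm 2/4) — PASS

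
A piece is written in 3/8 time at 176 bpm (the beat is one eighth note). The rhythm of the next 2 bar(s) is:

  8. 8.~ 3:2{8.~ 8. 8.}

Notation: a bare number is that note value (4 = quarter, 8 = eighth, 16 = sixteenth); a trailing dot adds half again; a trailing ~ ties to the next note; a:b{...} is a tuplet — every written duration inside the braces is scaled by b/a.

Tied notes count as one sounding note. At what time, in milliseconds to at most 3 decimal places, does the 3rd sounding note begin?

note 3 onset = 5b = 1704.545ms

1. 0.0ms @ 0 + 511.364ms (3/2)
2. 511.364ms @ 3/2 + 1193.182ms (7/2)
3. 1704.545ms @ 5 + 340.909ms (1)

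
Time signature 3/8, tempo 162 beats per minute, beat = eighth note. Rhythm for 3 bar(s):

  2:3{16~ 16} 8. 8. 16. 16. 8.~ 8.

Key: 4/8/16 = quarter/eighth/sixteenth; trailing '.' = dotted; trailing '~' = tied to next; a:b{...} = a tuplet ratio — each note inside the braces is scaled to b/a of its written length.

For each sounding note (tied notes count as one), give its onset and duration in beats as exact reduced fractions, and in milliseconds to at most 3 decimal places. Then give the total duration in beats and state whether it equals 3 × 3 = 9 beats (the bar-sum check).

1) 0.0ms=0b +555.556ms=3/2b
2) 555.556ms=3/2b +555.556ms=3/2b
3) 1111.111ms=3b +555.556ms=3/2b
4) 1666.667ms=9/2b +277.778ms=3/4b
5) 1944.444ms=21/4b +277.778ms=3/4b
6) 2222.222ms=6b +1111.111ms=3b
Σ=9b of 9 (162bpm 3/8) — PASS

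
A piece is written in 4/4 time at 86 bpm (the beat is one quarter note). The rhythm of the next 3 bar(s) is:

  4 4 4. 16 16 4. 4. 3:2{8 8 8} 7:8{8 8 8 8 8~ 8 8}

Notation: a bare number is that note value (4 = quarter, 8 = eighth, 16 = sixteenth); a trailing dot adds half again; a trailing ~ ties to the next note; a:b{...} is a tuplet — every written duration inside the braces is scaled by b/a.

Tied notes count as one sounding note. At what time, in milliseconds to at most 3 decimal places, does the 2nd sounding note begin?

1. 0.0ms @ 0 + 697.674ms (1)
2. 697.674ms @ 1 + 697.674ms (1)
3. 1395.349ms @ 2 + 1046.512ms (3/2)
4. 2441.86ms @ 7/2 + 174.419ms (1/4)
5. 2616.279ms @ 15/4 + 174.419ms (1/4)
6. 2790.698ms @ 4 + 1046.512ms (3/2)
7. 3837.209ms @ 11/2 + 1046.512ms (3/2)
8. 4883.721ms @ 7 + 232.558ms (1/3)
9. 5116.279ms @ 22/3 + 232.558ms (1/3)
10. 5348.837ms @ 23/3 + 232.558ms (1/3)
11. 5581.395ms @ 8 + 398.671ms (4/7)
12. 5980.066ms @ 60/7 + 398.671ms (4/7)
13. 6378.738ms @ 64/7 + 398.671ms (4/7)
14. 6777.409ms @ 68/7 + 398.671ms (4/7)
15. 7176.08ms @ 72/7 + 797.342ms (8/7)
16. 7973.422ms @ 80/7 + 398.671ms (4/7)

note 2 onset = 1b = 697.674ms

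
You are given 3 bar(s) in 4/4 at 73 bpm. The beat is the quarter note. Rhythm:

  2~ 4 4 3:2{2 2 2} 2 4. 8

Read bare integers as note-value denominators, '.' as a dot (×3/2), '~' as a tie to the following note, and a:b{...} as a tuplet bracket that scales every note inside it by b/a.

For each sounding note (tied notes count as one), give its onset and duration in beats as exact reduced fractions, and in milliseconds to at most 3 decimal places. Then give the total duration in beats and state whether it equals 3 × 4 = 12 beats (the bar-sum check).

1) 0.0ms=0b +2465.753ms=3b
2) 2465.753ms=3b +821.918ms=1b
3) 3287.671ms=4b +1095.89ms=4/3b
4) 4383.562ms=16/3b +1095.89ms=4/3b
5) 5479.452ms=20/3b +1095.89ms=4/3b
6) 6575.342ms=8b +1643.836ms=2b
7) 8219.178ms=10b +1232.877ms=3/2b
8) 9452.055ms=23/2b +410.959ms=1/2b
Σ=12b of 12 (73bpm 4/4) — PASS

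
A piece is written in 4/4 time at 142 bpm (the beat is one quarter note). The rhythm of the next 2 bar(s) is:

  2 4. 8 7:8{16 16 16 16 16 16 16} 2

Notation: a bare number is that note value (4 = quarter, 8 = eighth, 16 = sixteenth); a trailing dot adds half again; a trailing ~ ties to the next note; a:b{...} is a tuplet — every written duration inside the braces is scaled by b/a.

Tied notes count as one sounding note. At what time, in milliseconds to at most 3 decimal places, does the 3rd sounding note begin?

note 3 onset = 7/2b = 1478.873ms

1. 0.0ms @ 0 + 845.07ms (2)
2. 845.07ms @ 2 + 633.803ms (3/2)
3. 1478.873ms @ 7/2 + 211.268ms (1/2)
4. 1690.141ms @ 4 + 120.724ms (2/7)
5. 1810.865ms @ 30/7 + 120.724ms (2/7)
6. 1931.59ms @ 32/7 + 120.724ms (2/7)
7. 2052.314ms @ 34/7 + 120.724ms (2/7)
8. 2173.038ms @ 36/7 + 120.724ms (2/7)
9. 2293.763ms @ 38/7 + 120.724ms (2/7)
10. 2414.487ms @ 40/7 + 120.724ms (2/7)
11. 2535.211ms @ 6 + 845.07ms (2)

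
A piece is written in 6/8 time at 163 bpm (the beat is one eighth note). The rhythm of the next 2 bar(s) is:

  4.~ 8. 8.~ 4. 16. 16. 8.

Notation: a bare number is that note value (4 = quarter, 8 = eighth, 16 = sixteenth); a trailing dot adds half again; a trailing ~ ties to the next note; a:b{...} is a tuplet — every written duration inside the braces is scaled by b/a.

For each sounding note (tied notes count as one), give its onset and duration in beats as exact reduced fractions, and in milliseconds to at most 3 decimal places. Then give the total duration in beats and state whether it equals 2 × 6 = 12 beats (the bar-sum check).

1) 0.0ms=0b +1656.442ms=9/2b
2) 1656.442ms=9/2b +1656.442ms=9/2b
3) 3312.883ms=9b +276.074ms=3/4b
4) 3588.957ms=39/4b +276.074ms=3/4b
5) 3865.031ms=21/2b +552.147ms=3/2b
Σ=12b of 12 (163bpm 6/8) — PASS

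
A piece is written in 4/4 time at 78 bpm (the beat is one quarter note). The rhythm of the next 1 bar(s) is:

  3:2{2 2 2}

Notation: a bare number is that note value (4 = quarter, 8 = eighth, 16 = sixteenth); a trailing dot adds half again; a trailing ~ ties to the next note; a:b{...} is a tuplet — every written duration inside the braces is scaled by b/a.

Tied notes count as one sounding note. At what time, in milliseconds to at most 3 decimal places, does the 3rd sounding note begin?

note 3 onset = 8/3b = 2051.282ms

1. 0.0ms @ 0 + 1025.641ms (4/3)
2. 1025.641ms @ 4/3 + 1025.641ms (4/3)
3. 2051.282ms @ 8/3 + 1025.641ms (4/3)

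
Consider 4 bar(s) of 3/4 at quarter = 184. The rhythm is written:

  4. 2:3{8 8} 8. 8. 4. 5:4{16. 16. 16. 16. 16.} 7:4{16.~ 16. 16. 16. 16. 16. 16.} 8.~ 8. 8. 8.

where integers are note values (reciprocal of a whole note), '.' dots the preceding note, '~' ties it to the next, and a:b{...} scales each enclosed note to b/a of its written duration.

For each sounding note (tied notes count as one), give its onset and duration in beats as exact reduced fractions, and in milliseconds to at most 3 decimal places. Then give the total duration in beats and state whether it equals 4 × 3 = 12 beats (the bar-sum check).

1) 0.0ms=0b +489.13ms=3/2b
2) 489.13ms=3/2b +244.565ms=3/4b
3) 733.696ms=9/4b +244.565ms=3/4b
4) 978.261ms=3b +244.565ms=3/4b
5) 1222.826ms=15/4b +244.565ms=3/4b
6) 1467.391ms=9/2b +489.13ms=3/2b
7) 1956.522ms=6b +97.826ms=3/10b
8) 2054.348ms=63/10b +97.826ms=3/10b
9) 2152.174ms=33/5b +97.826ms=3/10b
10) 2250.0ms=69/10b +97.826ms=3/10b
11) 2347.826ms=36/5b +97.826ms=3/10b
12) 2445.652ms=15/2b +139.752ms=3/7b
13) 2585.404ms=111/14b +69.876ms=3/14b
14) 2655.28ms=57/7b +69.876ms=3/14b
15) 2725.155ms=117/14b +69.876ms=3/14b
16) 2795.031ms=60/7b +69.876ms=3/14b
17) 2864.907ms=123/14b +69.876ms=3/14b
18) 2934.783ms=9b +489.13ms=3/2b
19) 3423.913ms=21/2b +244.565ms=3/4b
20) 3668.478ms=45/4b +244.565ms=3/4b
Σ=12b of 12 (184bpm 3/4) — PASS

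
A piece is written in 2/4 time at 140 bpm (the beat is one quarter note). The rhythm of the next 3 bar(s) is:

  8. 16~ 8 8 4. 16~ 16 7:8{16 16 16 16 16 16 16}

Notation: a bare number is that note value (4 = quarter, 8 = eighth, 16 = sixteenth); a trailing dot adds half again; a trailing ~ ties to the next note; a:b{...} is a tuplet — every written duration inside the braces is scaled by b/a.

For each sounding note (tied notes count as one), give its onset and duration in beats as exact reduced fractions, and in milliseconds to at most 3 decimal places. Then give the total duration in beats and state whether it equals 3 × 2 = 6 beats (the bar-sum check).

1) 0.0ms=0b +321.429ms=3/4b
2) 321.429ms=3/4b +321.429ms=3/4b
3) 642.857ms=3/2b +214.286ms=1/2b
4) 857.143ms=2b +642.857ms=3/2b
5) 1500.0ms=7/2b +214.286ms=1/2b
6) 1714.286ms=4b +122.449ms=2/7b
7) 1836.735ms=30/7b +122.449ms=2/7b
8) 1959.184ms=32/7b +122.449ms=2/7b
9) 2081.633ms=34/7b +122.449ms=2/7b
10) 2204.082ms=36/7b +122.449ms=2/7b
11) 2326.531ms=38/7b +122.449ms=2/7b
12) 2448.98ms=40/7b +122.449ms=2/7b
Σ=6b of 6 (140bpm 2/4) — PASS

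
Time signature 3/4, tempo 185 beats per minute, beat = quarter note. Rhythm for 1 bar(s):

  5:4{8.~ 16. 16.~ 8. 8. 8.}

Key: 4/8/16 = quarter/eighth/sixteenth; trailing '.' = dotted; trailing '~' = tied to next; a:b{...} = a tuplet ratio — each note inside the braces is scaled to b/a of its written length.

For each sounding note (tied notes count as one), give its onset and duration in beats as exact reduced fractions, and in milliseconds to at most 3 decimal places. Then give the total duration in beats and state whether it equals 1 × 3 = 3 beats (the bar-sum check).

1) 0.0ms=0b +291.892ms=9/10b
2) 291.892ms=9/10b +291.892ms=9/10b
3) 583.784ms=9/5b +194.595ms=3/5b
4) 778.378ms=12/5b +194.595ms=3/5b
Σ=3b of 3 (185bpm 3/4) — PASS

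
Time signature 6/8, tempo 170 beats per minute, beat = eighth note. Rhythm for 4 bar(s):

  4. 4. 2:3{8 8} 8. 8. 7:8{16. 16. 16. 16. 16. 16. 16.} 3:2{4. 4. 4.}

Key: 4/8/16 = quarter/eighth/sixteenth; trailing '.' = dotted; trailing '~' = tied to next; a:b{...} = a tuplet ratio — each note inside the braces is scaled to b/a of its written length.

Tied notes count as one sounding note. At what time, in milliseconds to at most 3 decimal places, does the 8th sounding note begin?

note 8 onset = 90/7b = 4537.815ms

1. 0.0ms @ 0 + 1058.824ms (3)
2. 1058.824ms @ 3 + 1058.824ms (3)
3. 2117.647ms @ 6 + 529.412ms (3/2)
4. 2647.059ms @ 15/2 + 529.412ms (3/2)
5. 3176.471ms @ 9 + 529.412ms (3/2)
6. 3705.882ms @ 21/2 + 529.412ms (3/2)
7. 4235.294ms @ 12 + 302.521ms (6/7)
8. 4537.815ms @ 90/7 + 302.521ms (6/7)
9. 4840.336ms @ 96/7 + 302.521ms (6/7)
10. 5142.857ms @ 102/7 + 302.521ms (6/7)
11. 5445.378ms @ 108/7 + 302.521ms (6/7)
12. 5747.899ms @ 114/7 + 302.521ms (6/7)
13. 6050.42ms @ 120/7 + 302.521ms (6/7)
14. 6352.941ms @ 18 + 705.882ms (2)
15. 7058.824ms @ 20 + 705.882ms (2)
16. 7764.706ms @ 22 + 705.882ms (2)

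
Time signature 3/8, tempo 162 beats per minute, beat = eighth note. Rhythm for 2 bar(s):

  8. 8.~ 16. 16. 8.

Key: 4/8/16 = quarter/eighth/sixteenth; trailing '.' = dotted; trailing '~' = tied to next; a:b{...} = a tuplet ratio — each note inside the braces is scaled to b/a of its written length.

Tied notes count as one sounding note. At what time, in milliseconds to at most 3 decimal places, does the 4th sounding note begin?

1. 0.0ms @ 0 + 555.556ms (3/2)
2. 555.556ms @ 3/2 + 833.333ms (9/4)
3. 1388.889ms @ 15/4 + 277.778ms (3/4)
4. 1666.667ms @ 9/2 + 555.556ms (3/2)

note 4 onset = 9/2b = 1666.667ms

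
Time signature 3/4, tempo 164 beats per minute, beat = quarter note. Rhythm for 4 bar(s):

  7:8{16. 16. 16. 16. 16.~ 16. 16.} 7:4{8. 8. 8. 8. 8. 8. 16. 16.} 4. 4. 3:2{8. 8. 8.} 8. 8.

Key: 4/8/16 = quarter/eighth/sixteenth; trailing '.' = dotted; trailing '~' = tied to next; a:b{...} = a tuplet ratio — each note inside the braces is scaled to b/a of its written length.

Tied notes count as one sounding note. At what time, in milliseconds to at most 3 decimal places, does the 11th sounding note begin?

note 11 onset = 33/7b = 1724.739ms

1. 0.0ms @ 0 + 156.794ms (3/7)
2. 156.794ms @ 3/7 + 156.794ms (3/7)
3. 313.589ms @ 6/7 + 156.794ms (3/7)
4. 470.383ms @ 9/7 + 156.794ms (3/7)
5. 627.178ms @ 12/7 + 313.589ms (6/7)
6. 940.767ms @ 18/7 + 156.794ms (3/7)
7. 1097.561ms @ 3 + 156.794ms (3/7)
8. 1254.355ms @ 24/7 + 156.794ms (3/7)
9. 1411.15ms @ 27/7 + 156.794ms (3/7)
10. 1567.944ms @ 30/7 + 156.794ms (3/7)
11. 1724.739ms @ 33/7 + 156.794ms (3/7)
12. 1881.533ms @ 36/7 + 156.794ms (3/7)
13. 2038.328ms @ 39/7 + 78.397ms (3/14)
14. 2116.725ms @ 81/14 + 78.397ms (3/14)
15. 2195.122ms @ 6 + 548.78ms (3/2)
16. 2743.902ms @ 15/2 + 548.78ms (3/2)
17. 3292.683ms @ 9 + 182.927ms (1/2)
18. 3475.61ms @ 19/2 + 182.927ms (1/2)
19. 3658.537ms @ 10 + 182.927ms (1/2)
20. 3841.463ms @ 21/2 + 274.39ms (3/4)
21. 4115.854ms @ 45/4 + 274.39ms (3/4)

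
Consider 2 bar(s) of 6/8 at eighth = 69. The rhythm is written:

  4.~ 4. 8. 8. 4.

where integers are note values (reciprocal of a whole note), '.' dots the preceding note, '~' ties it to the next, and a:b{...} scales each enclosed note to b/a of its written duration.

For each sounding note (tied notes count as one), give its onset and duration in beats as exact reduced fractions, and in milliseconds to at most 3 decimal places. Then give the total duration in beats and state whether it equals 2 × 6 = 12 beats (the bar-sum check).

1) 0.0ms=0b +5217.391ms=6b
2) 5217.391ms=6b +1304.348ms=3/2b
3) 6521.739ms=15/2b +1304.348ms=3/2b
4) 7826.087ms=9b +2608.696ms=3b
Σ=12b of 12 (69bpm 6/8) — PASS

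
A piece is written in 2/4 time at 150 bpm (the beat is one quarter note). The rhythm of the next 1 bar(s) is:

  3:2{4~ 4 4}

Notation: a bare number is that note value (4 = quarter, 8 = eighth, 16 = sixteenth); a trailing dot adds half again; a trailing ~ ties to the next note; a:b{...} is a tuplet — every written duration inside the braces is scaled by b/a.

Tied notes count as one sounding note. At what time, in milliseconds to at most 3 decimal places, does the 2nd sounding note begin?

1. 0.0ms @ 0 + 533.333ms (4/3)
2. 533.333ms @ 4/3 + 266.667ms (2/3)

note 2 onset = 4/3b = 533.333ms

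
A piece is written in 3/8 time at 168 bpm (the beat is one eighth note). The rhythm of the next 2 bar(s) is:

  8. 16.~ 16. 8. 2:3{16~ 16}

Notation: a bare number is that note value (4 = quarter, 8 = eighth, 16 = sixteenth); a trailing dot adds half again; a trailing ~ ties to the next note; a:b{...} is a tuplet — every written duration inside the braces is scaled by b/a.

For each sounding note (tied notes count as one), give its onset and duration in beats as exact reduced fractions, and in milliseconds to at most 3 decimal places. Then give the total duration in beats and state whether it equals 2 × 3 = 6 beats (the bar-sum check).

1) 0.0ms=0b +535.714ms=3/2b
2) 535.714ms=3/2b +535.714ms=3/2b
3) 1071.429ms=3b +535.714ms=3/2b
4) 1607.143ms=9/2b +535.714ms=3/2b
Σ=6b of 6 (168bpm 3/8) — PASS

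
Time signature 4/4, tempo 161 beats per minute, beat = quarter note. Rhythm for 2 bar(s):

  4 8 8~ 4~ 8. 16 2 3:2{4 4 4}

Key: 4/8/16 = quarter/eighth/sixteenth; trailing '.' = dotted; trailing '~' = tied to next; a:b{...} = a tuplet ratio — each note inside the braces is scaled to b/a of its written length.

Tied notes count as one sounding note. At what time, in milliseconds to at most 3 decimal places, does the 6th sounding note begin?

1. 0.0ms @ 0 + 372.671ms (1)
2. 372.671ms @ 1 + 186.335ms (1/2)
3. 559.006ms @ 3/2 + 838.509ms (9/4)
4. 1397.516ms @ 15/4 + 93.168ms (1/4)
5. 1490.683ms @ 4 + 745.342ms (2)
6. 2236.025ms @ 6 + 248.447ms (2/3)
7. 2484.472ms @ 20/3 + 248.447ms (2/3)
8. 2732.919ms @ 22/3 + 248.447ms (2/3)

note 6 onset = 6b = 2236.025ms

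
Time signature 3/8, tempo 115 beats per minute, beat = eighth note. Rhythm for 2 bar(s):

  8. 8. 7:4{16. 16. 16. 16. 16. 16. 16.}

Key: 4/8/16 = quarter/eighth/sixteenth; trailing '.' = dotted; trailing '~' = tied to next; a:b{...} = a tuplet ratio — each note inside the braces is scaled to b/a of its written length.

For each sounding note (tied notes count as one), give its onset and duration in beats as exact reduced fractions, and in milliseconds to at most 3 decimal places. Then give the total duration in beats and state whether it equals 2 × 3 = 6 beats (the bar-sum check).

1) 0.0ms=0b +782.609ms=3/2b
2) 782.609ms=3/2b +782.609ms=3/2b
3) 1565.217ms=3b +223.602ms=3/7b
4) 1788.82ms=24/7b +223.602ms=3/7b
5) 2012.422ms=27/7b +223.602ms=3/7b
6) 2236.025ms=30/7b +223.602ms=3/7b
7) 2459.627ms=33/7b +223.602ms=3/7b
8) 2683.23ms=36/7b +223.602ms=3/7b
9) 2906.832ms=39/7b +223.602ms=3/7b
Σ=6b of 6 (115bpm 3/8) — PASS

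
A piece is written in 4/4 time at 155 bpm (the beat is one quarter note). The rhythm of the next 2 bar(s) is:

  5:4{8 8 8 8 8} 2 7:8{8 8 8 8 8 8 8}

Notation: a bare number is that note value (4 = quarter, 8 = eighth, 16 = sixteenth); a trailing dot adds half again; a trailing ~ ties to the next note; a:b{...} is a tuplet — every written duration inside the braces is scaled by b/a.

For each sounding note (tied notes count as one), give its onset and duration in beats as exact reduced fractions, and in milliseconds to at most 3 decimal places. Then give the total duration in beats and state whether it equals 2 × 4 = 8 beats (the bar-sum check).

1) 0.0ms=0b +154.839ms=2/5b
2) 154.839ms=2/5b +154.839ms=2/5b
3) 309.677ms=4/5b +154.839ms=2/5b
4) 464.516ms=6/5b +154.839ms=2/5b
5) 619.355ms=8/5b +154.839ms=2/5b
6) 774.194ms=2b +774.194ms=2b
7) 1548.387ms=4b +221.198ms=4/7b
8) 1769.585ms=32/7b +221.198ms=4/7b
9) 1990.783ms=36/7b +221.198ms=4/7b
10) 2211.982ms=40/7b +221.198ms=4/7b
11) 2433.18ms=44/7b +221.198ms=4/7b
12) 2654.378ms=48/7b +221.198ms=4/7b
13) 2875.576ms=52/7b +221.198ms=4/7b
Σ=8b of 8 (155bpm 4/4) — PASS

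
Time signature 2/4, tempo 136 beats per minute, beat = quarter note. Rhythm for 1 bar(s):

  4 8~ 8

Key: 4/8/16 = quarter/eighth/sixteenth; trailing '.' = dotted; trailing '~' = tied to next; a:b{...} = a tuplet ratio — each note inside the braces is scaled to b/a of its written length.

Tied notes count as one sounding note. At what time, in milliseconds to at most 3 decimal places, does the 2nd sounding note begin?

note 2 onset = 1b = 441.176ms

1. 0.0ms @ 0 + 441.176ms (1)
2. 441.176ms @ 1 + 441.176ms (1)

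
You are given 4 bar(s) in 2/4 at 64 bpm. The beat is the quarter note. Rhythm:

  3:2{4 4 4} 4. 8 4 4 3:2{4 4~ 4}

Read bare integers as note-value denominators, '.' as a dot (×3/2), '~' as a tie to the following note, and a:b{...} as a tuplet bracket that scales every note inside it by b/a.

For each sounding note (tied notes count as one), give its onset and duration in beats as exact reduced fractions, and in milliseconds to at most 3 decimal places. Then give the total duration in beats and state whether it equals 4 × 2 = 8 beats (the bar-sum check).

1) 0.0ms=0b +625.0ms=2/3b
2) 625.0ms=2/3b +625.0ms=2/3b
3) 1250.0ms=4/3b +625.0ms=2/3b
4) 1875.0ms=2b +1406.25ms=3/2b
5) 3281.25ms=7/2b +468.75ms=1/2b
6) 3750.0ms=4b +937.5ms=1b
7) 4687.5ms=5b +937.5ms=1b
8) 5625.0ms=6b +625.0ms=2/3b
9) 6250.0ms=20/3b +1250.0ms=4/3b
Σ=8b of 8 (64bpm 2/4) — PASS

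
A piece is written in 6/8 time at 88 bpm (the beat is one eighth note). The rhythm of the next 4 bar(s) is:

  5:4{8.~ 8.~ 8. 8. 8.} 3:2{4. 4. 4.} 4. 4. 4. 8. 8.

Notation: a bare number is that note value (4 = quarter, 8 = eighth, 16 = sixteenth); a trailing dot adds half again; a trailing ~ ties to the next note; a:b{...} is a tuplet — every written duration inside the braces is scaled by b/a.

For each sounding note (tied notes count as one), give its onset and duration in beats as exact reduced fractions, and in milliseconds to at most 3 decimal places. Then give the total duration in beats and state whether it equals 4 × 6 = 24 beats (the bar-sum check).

1) 0.0ms=0b +2454.545ms=18/5b
2) 2454.545ms=18/5b +818.182ms=6/5b
3) 3272.727ms=24/5b +818.182ms=6/5b
4) 4090.909ms=6b +1363.636ms=2b
5) 5454.545ms=8b +1363.636ms=2b
6) 6818.182ms=10b +1363.636ms=2b
7) 8181.818ms=12b +2045.455ms=3b
8) 10227.273ms=15b +2045.455ms=3b
9) 12272.727ms=18b +2045.455ms=3b
10) 14318.182ms=21b +1022.727ms=3/2b
11) 15340.909ms=45/2b +1022.727ms=3/2b
Σ=24b of 24 (88bpm 6/8) — PASS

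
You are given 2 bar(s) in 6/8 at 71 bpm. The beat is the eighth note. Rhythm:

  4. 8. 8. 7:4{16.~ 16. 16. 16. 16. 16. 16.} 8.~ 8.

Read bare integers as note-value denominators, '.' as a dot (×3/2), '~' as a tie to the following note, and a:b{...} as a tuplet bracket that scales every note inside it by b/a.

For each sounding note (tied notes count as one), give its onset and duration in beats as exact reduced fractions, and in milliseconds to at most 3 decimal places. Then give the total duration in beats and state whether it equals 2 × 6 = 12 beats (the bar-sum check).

1) 0.0ms=0b +2535.211ms=3b
2) 2535.211ms=3b +1267.606ms=3/2b
3) 3802.817ms=9/2b +1267.606ms=3/2b
4) 5070.423ms=6b +724.346ms=6/7b
5) 5794.769ms=48/7b +362.173ms=3/7b
6) 6156.942ms=51/7b +362.173ms=3/7b
7) 6519.115ms=54/7b +362.173ms=3/7b
8) 6881.288ms=57/7b +362.173ms=3/7b
9) 7243.461ms=60/7b +362.173ms=3/7b
10) 7605.634ms=9b +2535.211ms=3b
Σ=12b of 12 (71bpm 6/8) — PASS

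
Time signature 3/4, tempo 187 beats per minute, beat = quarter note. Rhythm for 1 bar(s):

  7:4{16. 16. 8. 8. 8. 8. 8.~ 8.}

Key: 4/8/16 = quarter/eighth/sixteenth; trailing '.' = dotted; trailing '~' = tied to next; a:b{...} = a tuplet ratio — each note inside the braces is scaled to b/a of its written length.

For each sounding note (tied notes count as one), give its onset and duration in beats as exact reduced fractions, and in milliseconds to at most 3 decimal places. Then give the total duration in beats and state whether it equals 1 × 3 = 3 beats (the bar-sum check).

1) 0.0ms=0b +68.755ms=3/14b
2) 68.755ms=3/14b +68.755ms=3/14b
3) 137.51ms=3/7b +137.51ms=3/7b
4) 275.019ms=6/7b +137.51ms=3/7b
5) 412.529ms=9/7b +137.51ms=3/7b
6) 550.038ms=12/7b +137.51ms=3/7b
7) 687.548ms=15/7b +275.019ms=6/7b
Σ=3b of 3 (187bpm 3/4) — PASS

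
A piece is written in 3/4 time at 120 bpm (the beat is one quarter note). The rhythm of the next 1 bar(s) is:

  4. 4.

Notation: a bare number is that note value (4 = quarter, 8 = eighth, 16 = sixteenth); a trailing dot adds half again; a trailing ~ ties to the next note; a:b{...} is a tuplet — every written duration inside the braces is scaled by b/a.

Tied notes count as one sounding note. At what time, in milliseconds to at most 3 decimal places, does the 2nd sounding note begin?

1. 0.0ms @ 0 + 750.0ms (3/2)
2. 750.0ms @ 3/2 + 750.0ms (3/2)

note 2 onset = 3/2b = 750.0ms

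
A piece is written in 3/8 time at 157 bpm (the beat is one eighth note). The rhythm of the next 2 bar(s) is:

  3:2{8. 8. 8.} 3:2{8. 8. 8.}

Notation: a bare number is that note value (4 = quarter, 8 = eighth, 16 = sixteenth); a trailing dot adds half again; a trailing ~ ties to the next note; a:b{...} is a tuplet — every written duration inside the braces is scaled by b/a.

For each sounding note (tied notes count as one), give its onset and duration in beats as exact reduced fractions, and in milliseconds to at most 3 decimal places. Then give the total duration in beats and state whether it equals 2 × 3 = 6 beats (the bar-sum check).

1) 0.0ms=0b +382.166ms=1b
2) 382.166ms=1b +382.166ms=1b
3) 764.331ms=2b +382.166ms=1b
4) 1146.497ms=3b +382.166ms=1b
5) 1528.662ms=4b +382.166ms=1b
6) 1910.828ms=5b +382.166ms=1b
Σ=6b of 6 (157bpm 3/8) — PASS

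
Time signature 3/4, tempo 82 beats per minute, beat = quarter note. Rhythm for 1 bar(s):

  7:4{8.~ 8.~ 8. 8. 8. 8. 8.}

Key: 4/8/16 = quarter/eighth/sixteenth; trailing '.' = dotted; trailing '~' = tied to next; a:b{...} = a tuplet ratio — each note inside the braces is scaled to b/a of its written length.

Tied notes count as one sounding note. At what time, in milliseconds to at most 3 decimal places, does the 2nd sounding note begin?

1. 0.0ms @ 0 + 940.767ms (9/7)
2. 940.767ms @ 9/7 + 313.589ms (3/7)
3. 1254.355ms @ 12/7 + 313.589ms (3/7)
4. 1567.944ms @ 15/7 + 313.589ms (3/7)
5. 1881.533ms @ 18/7 + 313.589ms (3/7)

note 2 onset = 9/7b = 940.767ms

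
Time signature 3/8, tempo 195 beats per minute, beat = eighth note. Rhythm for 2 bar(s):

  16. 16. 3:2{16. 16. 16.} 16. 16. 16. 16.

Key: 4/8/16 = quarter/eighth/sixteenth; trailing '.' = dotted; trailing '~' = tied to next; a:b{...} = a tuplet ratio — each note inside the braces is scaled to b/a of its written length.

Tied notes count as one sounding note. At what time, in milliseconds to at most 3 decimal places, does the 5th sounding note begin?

note 5 onset = 5/2b = 769.231ms

1. 0.0ms @ 0 + 230.769ms (3/4)
2. 230.769ms @ 3/4 + 230.769ms (3/4)
3. 461.538ms @ 3/2 + 153.846ms (1/2)
4. 615.385ms @ 2 + 153.846ms (1/2)
5. 769.231ms @ 5/2 + 153.846ms (1/2)
6. 923.077ms @ 3 + 230.769ms (3/4)
7. 1153.846ms @ 15/4 + 230.769ms (3/4)
8. 1384.615ms @ 9/2 + 230.769ms (3/4)
9. 1615.385ms @ 21/4 + 230.769ms (3/4)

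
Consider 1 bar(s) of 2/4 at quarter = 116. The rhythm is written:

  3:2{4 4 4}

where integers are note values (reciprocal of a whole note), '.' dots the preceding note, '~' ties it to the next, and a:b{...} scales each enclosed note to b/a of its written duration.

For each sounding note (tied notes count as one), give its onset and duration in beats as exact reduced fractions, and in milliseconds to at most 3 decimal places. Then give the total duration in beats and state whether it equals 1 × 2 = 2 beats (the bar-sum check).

1) 0.0ms=0b +344.828ms=2/3b
2) 344.828ms=2/3b +344.828ms=2/3b
3) 689.655ms=4/3b +344.828ms=2/3b
Σ=2b of 2 (116bpm 2/4) — PASS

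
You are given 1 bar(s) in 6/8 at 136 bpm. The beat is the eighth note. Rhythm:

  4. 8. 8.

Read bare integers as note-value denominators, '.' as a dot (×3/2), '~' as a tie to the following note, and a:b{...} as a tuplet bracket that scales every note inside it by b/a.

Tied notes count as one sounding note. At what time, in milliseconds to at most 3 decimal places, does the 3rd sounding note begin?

note 3 onset = 9/2b = 1985.294ms

1. 0.0ms @ 0 + 1323.529ms (3)
2. 1323.529ms @ 3 + 661.765ms (3/2)
3. 1985.294ms @ 9/2 + 661.765ms (3/2)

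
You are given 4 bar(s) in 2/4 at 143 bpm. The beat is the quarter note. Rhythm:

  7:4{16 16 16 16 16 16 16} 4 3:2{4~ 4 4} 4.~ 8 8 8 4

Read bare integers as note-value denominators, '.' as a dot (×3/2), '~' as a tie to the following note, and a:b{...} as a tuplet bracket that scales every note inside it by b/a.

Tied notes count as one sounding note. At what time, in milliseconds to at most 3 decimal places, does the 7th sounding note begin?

note 7 onset = 6/7b = 359.64ms

1. 0.0ms @ 0 + 59.94ms (1/7)
2. 59.94ms @ 1/7 + 59.94ms (1/7)
3. 119.88ms @ 2/7 + 59.94ms (1/7)
4. 179.82ms @ 3/7 + 59.94ms (1/7)
5. 239.76ms @ 4/7 + 59.94ms (1/7)
6. 299.7ms @ 5/7 + 59.94ms (1/7)
7. 359.64ms @ 6/7 + 59.94ms (1/7)
8. 419.58ms @ 1 + 419.58ms (1)
9. 839.161ms @ 2 + 559.441ms (4/3)
10. 1398.601ms @ 10/3 + 279.72ms (2/3)
11. 1678.322ms @ 4 + 839.161ms (2)
12. 2517.483ms @ 6 + 209.79ms (1/2)
13. 2727.273ms @ 13/2 + 209.79ms (1/2)
14. 2937.063ms @ 7 + 419.58ms (1)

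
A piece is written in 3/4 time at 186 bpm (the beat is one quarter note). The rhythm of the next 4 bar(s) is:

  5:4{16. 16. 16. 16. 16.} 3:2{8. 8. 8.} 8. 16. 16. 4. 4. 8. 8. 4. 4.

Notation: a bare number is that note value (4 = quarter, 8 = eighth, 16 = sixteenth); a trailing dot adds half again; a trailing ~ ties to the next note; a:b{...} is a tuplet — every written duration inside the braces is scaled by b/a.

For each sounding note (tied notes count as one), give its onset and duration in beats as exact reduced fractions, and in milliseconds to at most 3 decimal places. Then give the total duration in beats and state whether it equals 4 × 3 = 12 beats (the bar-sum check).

1) 0.0ms=0b +96.774ms=3/10b
2) 96.774ms=3/10b +96.774ms=3/10b
3) 193.548ms=3/5b +96.774ms=3/10b
4) 290.323ms=9/10b +96.774ms=3/10b
5) 387.097ms=6/5b +96.774ms=3/10b
6) 483.871ms=3/2b +161.29ms=1/2b
7) 645.161ms=2b +161.29ms=1/2b
8) 806.452ms=5/2b +161.29ms=1/2b
9) 967.742ms=3b +241.935ms=3/4b
10) 1209.677ms=15/4b +120.968ms=3/8b
11) 1330.645ms=33/8b +120.968ms=3/8b
12) 1451.613ms=9/2b +483.871ms=3/2b
13) 1935.484ms=6b +483.871ms=3/2b
14) 2419.355ms=15/2b +241.935ms=3/4b
15) 2661.29ms=33/4b +241.935ms=3/4b
16) 2903.226ms=9b +483.871ms=3/2b
17) 3387.097ms=21/2b +483.871ms=3/2b
Σ=12b of 12 (186bpm 3/4) — PASS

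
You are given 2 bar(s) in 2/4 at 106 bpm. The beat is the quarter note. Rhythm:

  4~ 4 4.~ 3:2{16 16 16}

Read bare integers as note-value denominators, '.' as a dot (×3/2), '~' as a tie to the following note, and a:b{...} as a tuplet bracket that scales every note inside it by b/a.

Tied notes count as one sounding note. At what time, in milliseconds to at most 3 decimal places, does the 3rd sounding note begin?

note 3 onset = 11/3b = 2075.472ms

1. 0.0ms @ 0 + 1132.075ms (2)
2. 1132.075ms @ 2 + 943.396ms (5/3)
3. 2075.472ms @ 11/3 + 94.34ms (1/6)
4. 2169.811ms @ 23/6 + 94.34ms (1/6)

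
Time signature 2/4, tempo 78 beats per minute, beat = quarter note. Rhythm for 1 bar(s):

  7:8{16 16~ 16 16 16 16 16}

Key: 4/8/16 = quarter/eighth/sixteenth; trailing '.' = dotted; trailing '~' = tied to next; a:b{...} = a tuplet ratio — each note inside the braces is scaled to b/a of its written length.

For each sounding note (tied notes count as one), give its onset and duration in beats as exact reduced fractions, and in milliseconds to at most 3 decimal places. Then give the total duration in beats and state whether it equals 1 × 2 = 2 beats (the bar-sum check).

1) 0.0ms=0b +219.78ms=2/7b
2) 219.78ms=2/7b +439.56ms=4/7b
3) 659.341ms=6/7b +219.78ms=2/7b
4) 879.121ms=8/7b +219.78ms=2/7b
5) 1098.901ms=10/7b +219.78ms=2/7b
6) 1318.681ms=12/7b +219.78ms=2/7b
Σ=2b of 2 (78bpm 2/4) — PASS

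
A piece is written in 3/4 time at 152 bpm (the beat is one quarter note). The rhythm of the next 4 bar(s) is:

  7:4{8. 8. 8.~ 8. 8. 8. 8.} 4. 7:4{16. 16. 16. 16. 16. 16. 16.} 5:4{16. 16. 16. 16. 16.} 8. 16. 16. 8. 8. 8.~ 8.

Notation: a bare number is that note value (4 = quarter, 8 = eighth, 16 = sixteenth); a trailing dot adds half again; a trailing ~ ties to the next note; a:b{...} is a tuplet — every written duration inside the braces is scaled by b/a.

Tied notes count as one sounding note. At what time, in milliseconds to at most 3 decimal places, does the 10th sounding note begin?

note 10 onset = 69/14b = 1945.489ms

1. 0.0ms @ 0 + 169.173ms (3/7)
2. 169.173ms @ 3/7 + 169.173ms (3/7)
3. 338.346ms @ 6/7 + 338.346ms (6/7)
4. 676.692ms @ 12/7 + 169.173ms (3/7)
5. 845.865ms @ 15/7 + 169.173ms (3/7)
6. 1015.038ms @ 18/7 + 169.173ms (3/7)
7. 1184.211ms @ 3 + 592.105ms (3/2)
8. 1776.316ms @ 9/2 + 84.586ms (3/14)
9. 1860.902ms @ 33/7 + 84.586ms (3/14)
10. 1945.489ms @ 69/14 + 84.586ms (3/14)
11. 2030.075ms @ 36/7 + 84.586ms (3/14)
12. 2114.662ms @ 75/14 + 84.586ms (3/14)
13. 2199.248ms @ 39/7 + 84.586ms (3/14)
14. 2283.835ms @ 81/14 + 84.586ms (3/14)
15. 2368.421ms @ 6 + 118.421ms (3/10)
16. 2486.842ms @ 63/10 + 118.421ms (3/10)
17. 2605.263ms @ 33/5 + 118.421ms (3/10)
18. 2723.684ms @ 69/10 + 118.421ms (3/10)
19. 2842.105ms @ 36/5 + 118.421ms (3/10)
20. 2960.526ms @ 15/2 + 296.053ms (3/4)
21. 3256.579ms @ 33/4 + 148.026ms (3/8)
22. 3404.605ms @ 69/8 + 148.026ms (3/8)
23. 3552.632ms @ 9 + 296.053ms (3/4)
24. 3848.684ms @ 39/4 + 296.053ms (3/4)
25. 4144.737ms @ 21/2 + 592.105ms (3/2)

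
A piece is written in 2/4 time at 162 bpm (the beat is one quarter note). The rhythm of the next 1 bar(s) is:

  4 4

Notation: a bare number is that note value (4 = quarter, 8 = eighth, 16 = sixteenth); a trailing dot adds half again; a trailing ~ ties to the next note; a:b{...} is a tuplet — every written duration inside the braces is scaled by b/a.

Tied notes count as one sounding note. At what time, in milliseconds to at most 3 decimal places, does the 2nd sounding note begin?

note 2 onset = 1b = 370.37ms

1. 0.0ms @ 0 + 370.37ms (1)
2. 370.37ms @ 1 + 370.37ms (1)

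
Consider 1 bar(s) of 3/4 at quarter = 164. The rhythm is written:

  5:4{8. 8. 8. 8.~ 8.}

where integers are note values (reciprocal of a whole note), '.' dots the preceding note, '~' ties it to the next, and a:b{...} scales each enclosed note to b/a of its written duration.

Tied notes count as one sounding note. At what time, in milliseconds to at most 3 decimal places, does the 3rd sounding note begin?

note 3 onset = 6/5b = 439.024ms

1. 0.0ms @ 0 + 219.512ms (3/5)
2. 219.512ms @ 3/5 + 219.512ms (3/5)
3. 439.024ms @ 6/5 + 219.512ms (3/5)
4. 658.537ms @ 9/5 + 439.024ms (6/5)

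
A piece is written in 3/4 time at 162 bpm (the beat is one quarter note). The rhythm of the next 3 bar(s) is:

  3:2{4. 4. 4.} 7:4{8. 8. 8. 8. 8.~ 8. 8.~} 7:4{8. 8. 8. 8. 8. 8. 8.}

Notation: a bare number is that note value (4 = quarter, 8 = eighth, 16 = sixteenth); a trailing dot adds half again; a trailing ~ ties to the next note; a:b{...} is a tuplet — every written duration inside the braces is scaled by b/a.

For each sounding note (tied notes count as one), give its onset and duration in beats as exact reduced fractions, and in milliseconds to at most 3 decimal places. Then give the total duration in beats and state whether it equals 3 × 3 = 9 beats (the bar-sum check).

1) 0.0ms=0b +370.37ms=1b
2) 370.37ms=1b +370.37ms=1b
3) 740.741ms=2b +370.37ms=1b
4) 1111.111ms=3b +158.73ms=3/7b
5) 1269.841ms=24/7b +158.73ms=3/7b
6) 1428.571ms=27/7b +158.73ms=3/7b
7) 1587.302ms=30/7b +158.73ms=3/7b
8) 1746.032ms=33/7b +317.46ms=6/7b
9) 2063.492ms=39/7b +317.46ms=6/7b
10) 2380.952ms=45/7b +158.73ms=3/7b
11) 2539.683ms=48/7b +158.73ms=3/7b
12) 2698.413ms=51/7b +158.73ms=3/7b
13) 2857.143ms=54/7b +158.73ms=3/7b
14) 3015.873ms=57/7b +158.73ms=3/7b
15) 3174.603ms=60/7b +158.73ms=3/7b
Σ=9b of 9 (162bpm 3/4) — PASS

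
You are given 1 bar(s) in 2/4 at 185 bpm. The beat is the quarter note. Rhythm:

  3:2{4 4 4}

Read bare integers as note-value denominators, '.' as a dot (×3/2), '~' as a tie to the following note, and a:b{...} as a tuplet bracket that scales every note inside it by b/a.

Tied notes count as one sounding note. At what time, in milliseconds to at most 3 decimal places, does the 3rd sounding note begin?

1. 0.0ms @ 0 + 216.216ms (2/3)
2. 216.216ms @ 2/3 + 216.216ms (2/3)
3. 432.432ms @ 4/3 + 216.216ms (2/3)

note 3 onset = 4/3b = 432.432ms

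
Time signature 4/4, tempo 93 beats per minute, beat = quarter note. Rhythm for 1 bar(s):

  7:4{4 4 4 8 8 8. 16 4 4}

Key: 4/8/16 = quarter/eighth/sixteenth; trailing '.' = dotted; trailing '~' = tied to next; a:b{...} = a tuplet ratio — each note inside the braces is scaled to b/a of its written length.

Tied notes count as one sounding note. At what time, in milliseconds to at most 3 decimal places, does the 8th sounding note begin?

1. 0.0ms @ 0 + 368.664ms (4/7)
2. 368.664ms @ 4/7 + 368.664ms (4/7)
3. 737.327ms @ 8/7 + 368.664ms (4/7)
4. 1105.991ms @ 12/7 + 184.332ms (2/7)
5. 1290.323ms @ 2 + 184.332ms (2/7)
6. 1474.654ms @ 16/7 + 276.498ms (3/7)
7. 1751.152ms @ 19/7 + 92.166ms (1/7)
8. 1843.318ms @ 20/7 + 368.664ms (4/7)
9. 2211.982ms @ 24/7 + 368.664ms (4/7)

note 8 onset = 20/7b = 1843.318ms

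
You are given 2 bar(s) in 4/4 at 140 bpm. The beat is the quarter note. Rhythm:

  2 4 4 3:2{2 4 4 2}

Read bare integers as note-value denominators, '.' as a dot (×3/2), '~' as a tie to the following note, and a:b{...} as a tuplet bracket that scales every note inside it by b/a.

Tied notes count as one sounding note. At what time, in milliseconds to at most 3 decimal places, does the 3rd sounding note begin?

note 3 onset = 3b = 1285.714ms

1. 0.0ms @ 0 + 857.143ms (2)
2. 857.143ms @ 2 + 428.571ms (1)
3. 1285.714ms @ 3 + 428.571ms (1)
4. 1714.286ms @ 4 + 571.429ms (4/3)
5. 2285.714ms @ 16/3 + 285.714ms (2/3)
6. 2571.429ms @ 6 + 285.714ms (2/3)
7. 2857.143ms @ 20/3 + 571.429ms (4/3)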